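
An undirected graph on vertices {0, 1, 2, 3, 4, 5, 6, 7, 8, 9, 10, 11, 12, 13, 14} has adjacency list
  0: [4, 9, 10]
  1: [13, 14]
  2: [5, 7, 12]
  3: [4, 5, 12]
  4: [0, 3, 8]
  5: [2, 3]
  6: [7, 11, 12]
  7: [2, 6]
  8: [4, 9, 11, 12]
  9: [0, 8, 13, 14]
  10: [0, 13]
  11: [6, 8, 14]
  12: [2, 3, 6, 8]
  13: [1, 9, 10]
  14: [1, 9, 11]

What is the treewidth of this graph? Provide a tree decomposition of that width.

Each bag holds 4 vertices, so the decomposition has width 3, which upper-bounds the treewidth. For the lower bound: the 4 vertex sets {1,10,13}, {0}, {9}, {4,8,11,14} are disjoint, each induces a connected subgraph, and every pair is joined by at least one edge of G. Contracting each set to a single vertex therefore yields K_{4} as a minor, and since treewidth is minor-monotone, tw(G) ≥ tw(K_{4}) = 3. Therefore the treewidth is 3.

Treewidth 3.
One such decomposition:
Bags: B1 = {0, 1, 10, 13}  B2 = {0, 1, 9, 13}  B3 = {0, 1, 9, 14}  B4 = {0, 4, 9, 14}  B5 = {4, 8, 9, 14}  B6 = {4, 8, 11, 14}  B7 = {3, 4, 8, 11}  B8 = {3, 8, 11, 12}  B9 = {3, 6, 11, 12}  B10 = {3, 5, 6, 12}  B11 = {2, 5, 6, 12}  B12 = {2, 5, 6, 7}
Tree: B1–B2, B2–B3, B3–B4, B4–B5, B5–B6, B6–B7, B7–B8, B8–B9, B9–B10, B10–B11, B11–B12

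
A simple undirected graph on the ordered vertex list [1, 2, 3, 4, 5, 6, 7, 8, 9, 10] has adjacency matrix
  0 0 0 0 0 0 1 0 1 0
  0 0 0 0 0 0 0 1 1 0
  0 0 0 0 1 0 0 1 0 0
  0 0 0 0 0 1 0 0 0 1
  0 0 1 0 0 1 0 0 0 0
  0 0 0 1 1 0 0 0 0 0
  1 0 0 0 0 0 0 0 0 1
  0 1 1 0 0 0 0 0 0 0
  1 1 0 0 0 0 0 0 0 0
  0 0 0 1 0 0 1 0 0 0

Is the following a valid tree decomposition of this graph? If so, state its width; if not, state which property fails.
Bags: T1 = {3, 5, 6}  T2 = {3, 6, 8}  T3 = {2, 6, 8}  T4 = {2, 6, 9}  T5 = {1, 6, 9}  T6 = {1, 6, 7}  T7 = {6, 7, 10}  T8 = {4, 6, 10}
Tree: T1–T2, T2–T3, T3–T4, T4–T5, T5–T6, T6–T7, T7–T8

Checking the three conditions: (i) the bags cover all of {1, 2, 3, 4, 5, 6, 7, 8, 9, 10}; (ii) for each edge, some bag contains both endpoints; (iii) the bags containing any fixed vertex form a subtree. All hold, so the decomposition is valid with width 3 − 1 = 2.

Yes; width 2.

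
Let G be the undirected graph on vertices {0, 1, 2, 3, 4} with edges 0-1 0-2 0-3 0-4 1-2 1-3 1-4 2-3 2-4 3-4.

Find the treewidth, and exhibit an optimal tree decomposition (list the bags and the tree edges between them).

Treewidth 4.
Bags: B1 = {0, 1, 2, 3, 4}
Tree: (single bag)

A single bag containing all 5 vertices is trivially a valid decomposition of width 4. For the lower bound, the 5 vertices {0, 1, 2, 3, 4} are pairwise adjacent, and any tree decomposition puts a clique entirely inside one bag — forcing width ≥ 4. Therefore the treewidth is 4.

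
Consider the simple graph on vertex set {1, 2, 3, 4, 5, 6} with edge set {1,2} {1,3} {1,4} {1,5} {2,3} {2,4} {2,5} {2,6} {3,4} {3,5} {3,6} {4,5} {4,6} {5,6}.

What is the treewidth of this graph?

A width-4 tree decomposition is:
Bags: B1 = {2, 3, 4, 5, 6}  B2 = {1, 2, 3, 4, 5}
Tree: B1–B2
The largest bag has 5 vertices, giving width 4; this decomposition certifies tw(G) ≤ 4. For the lower bound, the 5 vertices {1, 2, 3, 4, 5} are pairwise adjacent, and any tree decomposition puts a clique entirely inside one bag — forcing width ≥ 4. Therefore the treewidth is 4.

4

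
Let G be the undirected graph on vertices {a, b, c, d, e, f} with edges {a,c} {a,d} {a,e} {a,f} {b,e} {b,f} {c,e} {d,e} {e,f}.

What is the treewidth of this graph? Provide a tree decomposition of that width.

Each bag holds 3 vertices, so the decomposition has width 2, which upper-bounds the treewidth. Conversely, {a, d, e} is a clique of size 3, and the vertices of any clique must share a bag in every tree decomposition; so some bag has ≥ 3 vertices and tw(G) ≥ 2. The upper and lower bounds meet at 2, so that is the treewidth.

Treewidth 2.
One such decomposition:
Bags: B1 = {a, e, f}  B2 = {a, d, e}  B3 = {b, e, f}  B4 = {a, c, e}
Tree: B1–B2, B1–B3, B2–B4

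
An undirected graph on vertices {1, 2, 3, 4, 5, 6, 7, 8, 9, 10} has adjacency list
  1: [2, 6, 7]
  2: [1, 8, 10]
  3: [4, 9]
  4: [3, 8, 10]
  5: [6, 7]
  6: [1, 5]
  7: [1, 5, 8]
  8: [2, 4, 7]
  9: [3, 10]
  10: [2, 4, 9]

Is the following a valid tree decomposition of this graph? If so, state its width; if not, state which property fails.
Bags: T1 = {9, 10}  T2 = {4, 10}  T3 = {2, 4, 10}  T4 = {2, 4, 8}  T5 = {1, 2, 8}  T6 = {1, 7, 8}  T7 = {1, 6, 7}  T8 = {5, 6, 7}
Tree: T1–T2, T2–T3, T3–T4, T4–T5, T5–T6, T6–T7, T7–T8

A tree decomposition must satisfy three properties: every vertex lies in some bag; for every edge, both endpoints lie together in some bag; and for every vertex, the bags containing it form a connected subtree. Here vertex 3 appears in no bag, so the decomposition is invalid.

No — vertex 3 appears in no bag.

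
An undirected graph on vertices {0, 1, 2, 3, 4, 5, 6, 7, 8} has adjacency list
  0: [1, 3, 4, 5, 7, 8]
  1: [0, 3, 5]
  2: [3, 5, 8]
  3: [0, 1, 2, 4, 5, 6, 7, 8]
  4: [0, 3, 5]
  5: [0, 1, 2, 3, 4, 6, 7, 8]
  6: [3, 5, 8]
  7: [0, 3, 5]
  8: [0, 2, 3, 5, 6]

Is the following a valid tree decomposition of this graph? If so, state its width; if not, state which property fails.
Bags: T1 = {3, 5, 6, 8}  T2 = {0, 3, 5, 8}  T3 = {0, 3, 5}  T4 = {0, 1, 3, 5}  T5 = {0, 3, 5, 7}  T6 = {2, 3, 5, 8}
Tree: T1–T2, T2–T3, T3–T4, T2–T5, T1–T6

A tree decomposition must satisfy three properties: every vertex lies in some bag; for every edge, both endpoints lie together in some bag; and for every vertex, the bags containing it form a connected subtree. Here vertex 4 appears in no bag, so the decomposition is invalid.

No — vertex 4 appears in no bag.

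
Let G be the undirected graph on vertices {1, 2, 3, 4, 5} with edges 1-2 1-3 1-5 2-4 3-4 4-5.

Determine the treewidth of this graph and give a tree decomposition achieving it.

Treewidth 2.
One optimal decomposition is:
Bags: B1 = {1, 2, 4}  B2 = {1, 4, 5}  B3 = {1, 3, 4}
Tree: B1–B2, B2–B3

Each bag holds 3 vertices, so the decomposition has width 2, which upper-bounds the treewidth. Since 2–4–5–1–2 is a cycle in G, G is not acyclic. Forests are exactly the graphs of treewidth ≤ 1, so tw(G) ≥ 2. Therefore the treewidth is 2.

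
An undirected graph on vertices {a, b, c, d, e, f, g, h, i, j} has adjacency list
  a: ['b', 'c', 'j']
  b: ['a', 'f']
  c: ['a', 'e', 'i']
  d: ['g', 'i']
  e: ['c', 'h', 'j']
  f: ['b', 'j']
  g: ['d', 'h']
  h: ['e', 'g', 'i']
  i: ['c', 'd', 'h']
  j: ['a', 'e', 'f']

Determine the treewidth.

2

A width-2 tree decomposition is:
Bags: B1 = {a, b, f}  B2 = {a, f, j}  B3 = {a, c, j}  B4 = {c, e, j}  B5 = {c, e, i}  B6 = {e, h, i}  B7 = {d, h, i}  B8 = {d, g, h}
Tree: B1–B2, B2–B3, B3–B4, B4–B5, B5–B6, B6–B7, B7–B8
Each bag holds 3 vertices, so the decomposition has width 2, which upper-bounds the treewidth. Since b–f–j–a–b is a cycle in G, G is not acyclic. Forests are exactly the graphs of treewidth ≤ 1, so tw(G) ≥ 2. The upper and lower bounds meet at 2, so that is the treewidth.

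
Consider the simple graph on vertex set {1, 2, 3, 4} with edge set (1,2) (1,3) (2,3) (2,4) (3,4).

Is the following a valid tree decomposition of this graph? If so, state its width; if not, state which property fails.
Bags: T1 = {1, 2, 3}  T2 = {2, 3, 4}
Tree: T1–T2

Yes; width 2.

Vertex coverage: the bags together contain {1, 2, 3, 4}, the full vertex set. Edge coverage: each edge of G has both endpoints in at least one bag. Running intersection: for every vertex, the bags containing it form a connected subtree. All three properties hold, so this is a valid tree decomposition of width max|bag| − 1 = 2, and hence tw(G) ≤ 2.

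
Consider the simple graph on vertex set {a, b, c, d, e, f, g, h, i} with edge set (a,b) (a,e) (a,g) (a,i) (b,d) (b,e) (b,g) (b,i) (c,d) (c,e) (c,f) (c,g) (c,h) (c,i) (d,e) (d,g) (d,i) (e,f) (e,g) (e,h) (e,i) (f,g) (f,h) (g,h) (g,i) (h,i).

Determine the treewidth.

A width-4 tree decomposition is:
Bags: B1 = {c, d, e, g, i}  B2 = {c, e, g, h, i}  B3 = {b, d, e, g, i}  B4 = {c, e, f, g, h}  B5 = {a, b, e, g, i}
Tree: B1–B2, B1–B3, B2–B4, B3–B5
The largest bag has 5 vertices, giving width 4; this decomposition certifies tw(G) ≤ 4. On the other hand G contains the 5-clique {c, e, f, g, h}. A clique must lie in a single bag of any decomposition, so no decomposition can have width below 4. Combining the bounds, tw(G) = 4.

4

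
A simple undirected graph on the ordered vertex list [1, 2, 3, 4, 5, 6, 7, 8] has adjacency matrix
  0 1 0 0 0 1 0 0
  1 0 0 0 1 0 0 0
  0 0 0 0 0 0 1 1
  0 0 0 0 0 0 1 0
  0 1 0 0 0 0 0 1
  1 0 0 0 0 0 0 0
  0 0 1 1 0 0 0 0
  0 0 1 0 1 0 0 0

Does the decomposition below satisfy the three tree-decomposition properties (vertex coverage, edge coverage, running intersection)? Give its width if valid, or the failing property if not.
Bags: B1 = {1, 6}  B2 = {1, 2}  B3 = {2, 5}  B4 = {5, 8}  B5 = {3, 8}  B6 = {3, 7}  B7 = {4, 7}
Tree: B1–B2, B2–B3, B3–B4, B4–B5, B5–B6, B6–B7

Yes; width 1.

Every vertex of G appears in some bag (union = {1, 2, 3, 4, 5, 6, 7, 8}); every edge is covered by a bag; and for each vertex v the set of bags containing v is connected in the bag tree. The decomposition is therefore valid. The largest bag has 2 vertices, so the width is 1.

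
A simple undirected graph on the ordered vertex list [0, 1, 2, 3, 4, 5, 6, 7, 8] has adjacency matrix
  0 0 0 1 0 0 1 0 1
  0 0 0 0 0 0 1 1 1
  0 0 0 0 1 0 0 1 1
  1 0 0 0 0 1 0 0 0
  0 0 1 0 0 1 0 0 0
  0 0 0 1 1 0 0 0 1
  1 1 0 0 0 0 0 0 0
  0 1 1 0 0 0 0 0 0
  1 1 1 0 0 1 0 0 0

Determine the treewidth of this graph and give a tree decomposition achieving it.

Treewidth 3.
Bags: B1 = {1, 2, 4, 7}  B2 = {1, 2, 4, 8}  B3 = {1, 4, 5, 8}  B4 = {1, 5, 6, 8}  B5 = {0, 5, 6, 8}  B6 = {0, 3, 5, 6}
Tree: B1–B2, B2–B3, B3–B4, B4–B5, B5–B6

Each bag holds 4 vertices, so the decomposition has width 3, which upper-bounds the treewidth. For the lower bound: the 4 vertex sets {2,4,7}, {1}, {8}, {0,3,5,6} are disjoint, each induces a connected subgraph, and every pair is joined by at least one edge of G. Contracting each set to a single vertex therefore yields K_{4} as a minor, and since treewidth is minor-monotone, tw(G) ≥ tw(K_{4}) = 3. Combining the bounds, tw(G) = 3.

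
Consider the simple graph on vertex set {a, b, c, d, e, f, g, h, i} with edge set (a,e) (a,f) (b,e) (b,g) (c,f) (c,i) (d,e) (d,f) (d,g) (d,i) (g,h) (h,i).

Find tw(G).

A width-3 tree decomposition is:
Bags: B1 = {a, b, e, g}  B2 = {a, d, e, g}  B3 = {a, d, f, g}  B4 = {d, f, g, h}  B5 = {d, f, h, i}  B6 = {c, f, h, i}
Tree: B1–B2, B2–B3, B3–B4, B4–B5, B5–B6
The largest bag has 4 vertices, giving width 3; this decomposition certifies tw(G) ≤ 3. For the lower bound: the 4 vertex sets {a,b,e}, {g}, {d}, {c,f,h,i} are disjoint, each induces a connected subgraph, and every pair is joined by at least one edge of G. Contracting each set to a single vertex therefore yields K_{4} as a minor, and since treewidth is minor-monotone, tw(G) ≥ tw(K_{4}) = 3. The upper and lower bounds meet at 3, so that is the treewidth.

3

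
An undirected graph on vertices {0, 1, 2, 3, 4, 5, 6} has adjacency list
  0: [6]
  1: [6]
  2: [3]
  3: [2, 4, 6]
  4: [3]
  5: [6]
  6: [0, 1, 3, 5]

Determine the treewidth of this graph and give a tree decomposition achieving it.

The largest bag has 2 vertices, giving width 1; this decomposition certifies tw(G) ≤ 1. Any graph with an edge has treewidth ≥ 1, and G has the edge 1–6. Hence tw(G) = 1 exactly.

Treewidth 1.
One such decomposition:
Bags: B1 = {1, 6}  B2 = {0, 6}  B3 = {3, 6}  B4 = {5, 6}  B5 = {2, 3}  B6 = {3, 4}
Tree: B1–B2, B2–B3, B1–B4, B3–B5, B3–B6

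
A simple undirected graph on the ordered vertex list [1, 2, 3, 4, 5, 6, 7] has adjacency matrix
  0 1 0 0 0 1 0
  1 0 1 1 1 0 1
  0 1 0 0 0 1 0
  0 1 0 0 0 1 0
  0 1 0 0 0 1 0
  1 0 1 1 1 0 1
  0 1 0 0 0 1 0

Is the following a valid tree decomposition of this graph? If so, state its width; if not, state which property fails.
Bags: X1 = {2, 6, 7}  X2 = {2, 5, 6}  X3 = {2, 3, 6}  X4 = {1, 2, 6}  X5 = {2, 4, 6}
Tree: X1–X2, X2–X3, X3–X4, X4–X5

Yes; width 2.

Every vertex of G appears in some bag (union = {1, 2, 3, 4, 5, 6, 7}); every edge is covered by a bag; and for each vertex v the set of bags containing v is connected in the bag tree. The decomposition is therefore valid. The largest bag has 3 vertices, so the width is 2.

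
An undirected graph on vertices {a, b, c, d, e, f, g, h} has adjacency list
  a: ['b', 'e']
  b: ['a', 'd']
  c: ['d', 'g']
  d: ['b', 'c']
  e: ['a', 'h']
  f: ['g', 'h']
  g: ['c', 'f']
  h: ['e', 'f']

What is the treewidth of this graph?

2

A width-2 tree decomposition is:
Bags: B1 = {f, g, h}  B2 = {c, g, h}  B3 = {c, d, h}  B4 = {b, d, h}  B5 = {a, b, h}  B6 = {a, e, h}
Tree: B1–B2, B2–B3, B3–B4, B4–B5, B5–B6
The largest bag has 3 vertices, giving width 2; this decomposition certifies tw(G) ≤ 2. Since h–f–g–c–d–b–a–e–h is a cycle in G, G is not acyclic. Forests are exactly the graphs of treewidth ≤ 1, so tw(G) ≥ 2. The upper and lower bounds meet at 2, so that is the treewidth.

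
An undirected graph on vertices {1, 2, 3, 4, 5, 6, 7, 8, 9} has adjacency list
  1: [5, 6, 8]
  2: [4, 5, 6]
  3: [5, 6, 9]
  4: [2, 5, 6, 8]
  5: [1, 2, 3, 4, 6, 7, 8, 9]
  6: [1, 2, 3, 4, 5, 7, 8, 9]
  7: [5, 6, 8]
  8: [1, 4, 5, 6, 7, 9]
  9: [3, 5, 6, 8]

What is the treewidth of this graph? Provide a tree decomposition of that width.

Treewidth 3.
Bags: B1 = {5, 6, 8, 9}  B2 = {1, 5, 6, 8}  B3 = {3, 5, 6, 9}  B4 = {5, 6, 7, 8}  B5 = {4, 5, 6, 8}  B6 = {2, 4, 5, 6}
Tree: B1–B2, B1–B3, B2–B4, B4–B5, B5–B6

Each bag holds 4 vertices, so the decomposition has width 3, which upper-bounds the treewidth. Conversely, {1, 5, 6, 8} is a clique of size 4, and the vertices of any clique must share a bag in every tree decomposition; so some bag has ≥ 4 vertices and tw(G) ≥ 3. The upper and lower bounds meet at 3, so that is the treewidth.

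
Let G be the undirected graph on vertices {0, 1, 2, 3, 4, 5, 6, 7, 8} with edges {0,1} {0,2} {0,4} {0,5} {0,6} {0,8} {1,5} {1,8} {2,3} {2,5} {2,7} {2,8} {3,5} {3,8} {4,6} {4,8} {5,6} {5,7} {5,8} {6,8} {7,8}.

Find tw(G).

A width-3 tree decomposition is:
Bags: B1 = {0, 4, 6, 8}  B2 = {0, 5, 6, 8}  B3 = {0, 2, 5, 8}  B4 = {2, 3, 5, 8}  B5 = {0, 1, 5, 8}  B6 = {2, 5, 7, 8}
Tree: B1–B2, B2–B3, B3–B4, B3–B5, B4–B6
Every bag has size at most 4, so the width is 4 − 1 = 3 and tw(G) ≤ 3. For the lower bound, the 4 vertices {0, 4, 6, 8} are pairwise adjacent, and any tree decomposition puts a clique entirely inside one bag — forcing width ≥ 3. The upper and lower bounds meet at 3, so that is the treewidth.

3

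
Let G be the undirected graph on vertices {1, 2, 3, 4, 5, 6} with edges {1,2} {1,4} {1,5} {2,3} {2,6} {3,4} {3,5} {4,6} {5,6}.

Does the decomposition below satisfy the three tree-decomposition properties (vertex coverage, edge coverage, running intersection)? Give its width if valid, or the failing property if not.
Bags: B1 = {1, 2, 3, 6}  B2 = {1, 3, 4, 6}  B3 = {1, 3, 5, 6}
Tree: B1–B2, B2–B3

Vertex coverage: the bags together contain {1, 2, 3, 4, 5, 6}, the full vertex set. Edge coverage: each edge of G has both endpoints in at least one bag. Running intersection: for every vertex, the bags containing it form a connected subtree. All three properties hold, so this is a valid tree decomposition of width max|bag| − 1 = 3, and hence tw(G) ≤ 3.

Yes; width 3.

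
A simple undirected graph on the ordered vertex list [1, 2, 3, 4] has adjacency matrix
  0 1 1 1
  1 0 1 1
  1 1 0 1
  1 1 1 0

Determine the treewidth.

3

A width-3 tree decomposition is:
Bags: B1 = {1, 2, 3, 4}
Tree: (single bag)
With just one bag of size 4, the width is 4 − 1 = 3, so tw(G) ≤ 3. For the lower bound, the 4 vertices {1, 2, 3, 4} are pairwise adjacent, and any tree decomposition puts a clique entirely inside one bag — forcing width ≥ 3. Combining the bounds, tw(G) = 3.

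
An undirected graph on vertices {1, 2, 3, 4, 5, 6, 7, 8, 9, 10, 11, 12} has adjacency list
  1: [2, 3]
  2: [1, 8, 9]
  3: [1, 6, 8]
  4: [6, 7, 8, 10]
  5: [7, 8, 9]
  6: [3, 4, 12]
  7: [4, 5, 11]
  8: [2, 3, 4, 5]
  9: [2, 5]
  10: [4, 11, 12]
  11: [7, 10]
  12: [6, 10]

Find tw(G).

A width-3 tree decomposition is:
Bags: B1 = {6, 10, 11, 12}  B2 = {4, 6, 10, 11}  B3 = {4, 6, 7, 11}  B4 = {3, 4, 6, 7}  B5 = {3, 4, 7, 8}  B6 = {3, 5, 7, 8}  B7 = {1, 3, 5, 8}  B8 = {1, 2, 5, 8}  B9 = {1, 2, 5, 9}
Tree: B1–B2, B2–B3, B3–B4, B4–B5, B5–B6, B6–B7, B7–B8, B8–B9
Each bag holds 4 vertices, so the decomposition has width 3, which upper-bounds the treewidth. For the lower bound: the 4 vertex sets {10,11,12}, {6}, {4}, {3,5,7,8} are disjoint, each induces a connected subgraph, and every pair is joined by at least one edge of G. Contracting each set to a single vertex therefore yields K_{4} as a minor, and since treewidth is minor-monotone, tw(G) ≥ tw(K_{4}) = 3. Hence tw(G) = 3 exactly.

3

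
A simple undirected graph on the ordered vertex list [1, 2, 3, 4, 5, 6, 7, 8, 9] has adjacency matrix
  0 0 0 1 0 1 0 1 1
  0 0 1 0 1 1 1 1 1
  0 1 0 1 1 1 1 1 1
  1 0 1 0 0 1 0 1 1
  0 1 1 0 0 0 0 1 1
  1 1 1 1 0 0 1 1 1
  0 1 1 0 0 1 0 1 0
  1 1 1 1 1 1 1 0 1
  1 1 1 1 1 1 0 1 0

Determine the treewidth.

A width-4 tree decomposition is:
Bags: B1 = {2, 3, 6, 8, 9}  B2 = {3, 4, 6, 8, 9}  B3 = {2, 3, 6, 7, 8}  B4 = {2, 3, 5, 8, 9}  B5 = {1, 4, 6, 8, 9}
Tree: B1–B2, B1–B3, B1–B4, B2–B5
Each bag holds 5 vertices, so the decomposition has width 4, which upper-bounds the treewidth. For the lower bound, the 5 vertices {1, 4, 6, 8, 9} are pairwise adjacent, and any tree decomposition puts a clique entirely inside one bag — forcing width ≥ 4. Hence tw(G) = 4 exactly.

4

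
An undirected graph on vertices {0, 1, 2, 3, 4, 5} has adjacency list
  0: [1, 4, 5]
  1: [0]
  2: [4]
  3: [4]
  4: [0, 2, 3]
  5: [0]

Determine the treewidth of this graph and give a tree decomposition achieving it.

Every bag has size at most 2, so the width is 2 − 1 = 1 and tw(G) ≤ 1. G has an edge, so its treewidth is at least 1. Combining the bounds, tw(G) = 1.

Treewidth 1.
Bags: B1 = {3, 4}  B2 = {0, 4}  B3 = {2, 4}  B4 = {0, 5}  B5 = {0, 1}
Tree: B1–B2, B1–B3, B2–B4, B4–B5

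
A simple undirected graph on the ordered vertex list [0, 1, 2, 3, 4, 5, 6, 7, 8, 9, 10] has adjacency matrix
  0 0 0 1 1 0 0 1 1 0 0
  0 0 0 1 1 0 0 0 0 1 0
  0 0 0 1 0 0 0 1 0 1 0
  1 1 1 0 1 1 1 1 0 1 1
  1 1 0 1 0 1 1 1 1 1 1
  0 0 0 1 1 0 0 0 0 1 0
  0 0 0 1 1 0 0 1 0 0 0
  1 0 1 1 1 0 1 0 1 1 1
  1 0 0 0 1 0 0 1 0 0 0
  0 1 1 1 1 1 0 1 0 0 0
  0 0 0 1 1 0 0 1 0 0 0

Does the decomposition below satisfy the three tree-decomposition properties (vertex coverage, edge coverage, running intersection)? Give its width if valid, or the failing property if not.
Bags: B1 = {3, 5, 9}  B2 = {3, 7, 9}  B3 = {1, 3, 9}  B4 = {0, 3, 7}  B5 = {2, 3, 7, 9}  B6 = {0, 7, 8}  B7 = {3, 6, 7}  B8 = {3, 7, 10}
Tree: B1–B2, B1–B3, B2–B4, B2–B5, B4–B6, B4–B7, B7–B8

No — vertex 4 appears in no bag.

A tree decomposition must satisfy three properties: every vertex lies in some bag; for every edge, both endpoints lie together in some bag; and for every vertex, the bags containing it form a connected subtree. Here vertex 4 appears in no bag, so the decomposition is invalid.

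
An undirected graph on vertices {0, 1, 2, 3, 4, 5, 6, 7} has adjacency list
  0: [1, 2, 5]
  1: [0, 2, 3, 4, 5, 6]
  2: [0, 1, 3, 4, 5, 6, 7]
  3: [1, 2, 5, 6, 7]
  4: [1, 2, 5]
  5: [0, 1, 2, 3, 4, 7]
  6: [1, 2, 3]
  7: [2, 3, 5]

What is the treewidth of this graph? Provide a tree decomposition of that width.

Treewidth 3.
One optimal decomposition is:
Bags: B1 = {1, 2, 3, 5}  B2 = {2, 3, 5, 7}  B3 = {1, 2, 3, 6}  B4 = {0, 1, 2, 5}  B5 = {1, 2, 4, 5}
Tree: B1–B2, B1–B3, B1–B4, B4–B5

Every bag has size at most 4, so the width is 4 − 1 = 3 and tw(G) ≤ 3. For the lower bound, the 4 vertices {0, 1, 2, 5} are pairwise adjacent, and any tree decomposition puts a clique entirely inside one bag — forcing width ≥ 3. Combining the bounds, tw(G) = 3.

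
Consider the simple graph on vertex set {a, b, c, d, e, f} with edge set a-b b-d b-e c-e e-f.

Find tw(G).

1

A width-1 tree decomposition is:
Bags: B1 = {b, e}  B2 = {b, d}  B3 = {e, f}  B4 = {c, e}  B5 = {a, b}
Tree: B1–B2, B1–B3, B1–B4, B2–B5
Every bag has size at most 2, so the width is 2 − 1 = 1 and tw(G) ≤ 1. Any graph with an edge has treewidth ≥ 1, and G has the edge e–b. Therefore the treewidth is 1.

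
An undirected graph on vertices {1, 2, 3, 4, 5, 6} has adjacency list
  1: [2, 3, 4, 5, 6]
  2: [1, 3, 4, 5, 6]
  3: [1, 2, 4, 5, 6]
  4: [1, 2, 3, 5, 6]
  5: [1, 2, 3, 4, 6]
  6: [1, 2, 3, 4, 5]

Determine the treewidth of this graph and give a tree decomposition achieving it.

Treewidth 5.
One optimal decomposition is:
Bags: B1 = {1, 2, 3, 4, 5, 6}
Tree: (single bag)

With just one bag of size 6, the width is 6 − 1 = 5, so tw(G) ≤ 5. For the lower bound, the 6 vertices {1, 2, 3, 4, 5, 6} are pairwise adjacent, and any tree decomposition puts a clique entirely inside one bag — forcing width ≥ 5. The upper and lower bounds meet at 5, so that is the treewidth.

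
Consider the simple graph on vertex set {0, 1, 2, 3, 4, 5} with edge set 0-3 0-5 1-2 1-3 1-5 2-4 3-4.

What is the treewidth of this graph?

A width-2 tree decomposition is:
Bags: B1 = {0, 1, 5}  B2 = {0, 1, 3}  B3 = {1, 2, 3}  B4 = {2, 3, 4}
Tree: B1–B2, B2–B3, B3–B4
Each bag holds 3 vertices, so the decomposition has width 2, which upper-bounds the treewidth. The edges 5–0–3–1–5 form a cycle, so G is not a tree and its treewidth is at least 2. Combining the bounds, tw(G) = 2.

2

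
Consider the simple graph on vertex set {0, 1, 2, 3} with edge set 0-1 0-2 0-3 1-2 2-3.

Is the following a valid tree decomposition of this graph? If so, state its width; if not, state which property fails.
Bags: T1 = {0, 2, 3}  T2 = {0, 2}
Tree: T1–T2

No — vertex 1 appears in no bag.

A tree decomposition must satisfy three properties: every vertex lies in some bag; for every edge, both endpoints lie together in some bag; and for every vertex, the bags containing it form a connected subtree. Here vertex 1 appears in no bag, so the decomposition is invalid.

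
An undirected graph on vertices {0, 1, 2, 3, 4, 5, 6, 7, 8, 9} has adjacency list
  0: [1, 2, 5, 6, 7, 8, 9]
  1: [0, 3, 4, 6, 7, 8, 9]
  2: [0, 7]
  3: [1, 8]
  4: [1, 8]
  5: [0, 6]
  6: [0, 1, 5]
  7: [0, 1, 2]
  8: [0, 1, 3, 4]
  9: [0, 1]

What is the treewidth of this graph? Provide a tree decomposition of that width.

Treewidth 2.
One such decomposition:
Bags: B1 = {0, 1, 8}  B2 = {0, 1, 9}  B3 = {1, 4, 8}  B4 = {0, 1, 7}  B5 = {0, 2, 7}  B6 = {0, 1, 6}  B7 = {0, 5, 6}  B8 = {1, 3, 8}
Tree: B1–B2, B1–B3, B2–B4, B4–B5, B2–B6, B6–B7, B3–B8

Each bag holds 3 vertices, so the decomposition has width 2, which upper-bounds the treewidth. On the other hand G contains the 3-clique {0, 1, 8}. A clique must lie in a single bag of any decomposition, so no decomposition can have width below 2. The upper and lower bounds meet at 2, so that is the treewidth.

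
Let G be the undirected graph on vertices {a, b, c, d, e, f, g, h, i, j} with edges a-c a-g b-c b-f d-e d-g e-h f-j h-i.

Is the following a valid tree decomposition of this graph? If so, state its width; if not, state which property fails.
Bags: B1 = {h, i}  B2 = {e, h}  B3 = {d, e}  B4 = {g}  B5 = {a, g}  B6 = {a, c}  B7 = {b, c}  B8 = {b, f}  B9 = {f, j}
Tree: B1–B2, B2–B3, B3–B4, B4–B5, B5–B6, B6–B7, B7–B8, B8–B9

No — edge (d,g) lies in no bag.

A tree decomposition must satisfy three properties: every vertex lies in some bag; for every edge, both endpoints lie together in some bag; and for every vertex, the bags containing it form a connected subtree. Here edge (d,g) lies in no bag, so the decomposition is invalid.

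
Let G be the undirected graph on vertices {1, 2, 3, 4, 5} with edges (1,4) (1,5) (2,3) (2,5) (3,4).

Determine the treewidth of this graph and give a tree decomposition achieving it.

Each bag holds 3 vertices, so the decomposition has width 2, which upper-bounds the treewidth. For the lower bound, G contains the cycle 3–4–1–5–2–3, so G is not a forest; only forests have treewidth ≤ 1, hence tw(G) ≥ 2. The upper and lower bounds meet at 2, so that is the treewidth.

Treewidth 2.
One optimal decomposition is:
Bags: B1 = {1, 3, 4}  B2 = {1, 3, 5}  B3 = {2, 3, 5}
Tree: B1–B2, B2–B3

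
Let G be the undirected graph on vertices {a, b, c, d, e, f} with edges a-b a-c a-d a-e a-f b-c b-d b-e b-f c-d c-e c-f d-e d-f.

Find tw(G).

4

A width-4 tree decomposition is:
Bags: B1 = {a, b, c, d, e}  B2 = {a, b, c, d, f}
Tree: B1–B2
The largest bag has 5 vertices, giving width 4; this decomposition certifies tw(G) ≤ 4. For the lower bound, the 5 vertices {a, b, c, d, e} are pairwise adjacent, and any tree decomposition puts a clique entirely inside one bag — forcing width ≥ 4. Therefore the treewidth is 4.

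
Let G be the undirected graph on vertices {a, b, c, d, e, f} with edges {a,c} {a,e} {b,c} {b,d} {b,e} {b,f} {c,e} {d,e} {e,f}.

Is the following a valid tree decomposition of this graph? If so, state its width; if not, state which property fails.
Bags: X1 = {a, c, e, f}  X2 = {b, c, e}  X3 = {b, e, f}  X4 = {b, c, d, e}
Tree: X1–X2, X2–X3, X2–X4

No — bags containing vertex f are not connected in the tree.

A tree decomposition must satisfy three properties: every vertex lies in some bag; for every edge, both endpoints lie together in some bag; and for every vertex, the bags containing it form a connected subtree. Here bags containing vertex f are not connected in the tree, so the decomposition is invalid.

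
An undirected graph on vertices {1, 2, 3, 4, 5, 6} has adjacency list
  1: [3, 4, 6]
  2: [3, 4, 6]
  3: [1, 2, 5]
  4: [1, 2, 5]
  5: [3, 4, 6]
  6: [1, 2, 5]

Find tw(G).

3

A width-3 tree decomposition is:
Bags: B1 = {1, 2, 5, 6}  B2 = {1, 2, 4, 5}  B3 = {1, 2, 3, 5}
Tree: B1–B2, B2–B3
The largest bag has 4 vertices, giving width 3; this decomposition certifies tw(G) ≤ 3. For the lower bound: the 4 vertex sets {2,6}, {4,5}, {1}, {3} are disjoint, each induces a connected subgraph, and every pair is joined by at least one edge of G. Contracting each set to a single vertex therefore yields K_{4} as a minor, and since treewidth is minor-monotone, tw(G) ≥ tw(K_{4}) = 3. Therefore the treewidth is 3.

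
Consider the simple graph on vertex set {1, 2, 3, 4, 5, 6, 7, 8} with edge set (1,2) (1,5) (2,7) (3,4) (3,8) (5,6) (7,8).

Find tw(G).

A width-1 tree decomposition is:
Bags: B1 = {3, 4}  B2 = {3, 8}  B3 = {7, 8}  B4 = {2, 7}  B5 = {1, 2}  B6 = {1, 5}  B7 = {5, 6}
Tree: B1–B2, B2–B3, B3–B4, B4–B5, B5–B6, B6–B7
The largest bag has 2 vertices, giving width 1; this decomposition certifies tw(G) ≤ 1. Any graph with an edge has treewidth ≥ 1, and G has the edge 4–3. Hence tw(G) = 1 exactly.

1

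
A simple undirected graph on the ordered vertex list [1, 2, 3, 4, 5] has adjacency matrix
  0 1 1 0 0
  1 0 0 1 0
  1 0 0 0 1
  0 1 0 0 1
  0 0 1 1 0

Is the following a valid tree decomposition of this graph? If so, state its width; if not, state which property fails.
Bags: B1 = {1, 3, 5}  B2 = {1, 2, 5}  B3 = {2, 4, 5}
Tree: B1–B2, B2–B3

Yes; width 2.

Checking the three conditions: (i) the bags cover all of {1, 2, 3, 4, 5}; (ii) for each edge, some bag contains both endpoints; (iii) the bags containing any fixed vertex form a subtree. All hold, so the decomposition is valid with width 3 − 1 = 2.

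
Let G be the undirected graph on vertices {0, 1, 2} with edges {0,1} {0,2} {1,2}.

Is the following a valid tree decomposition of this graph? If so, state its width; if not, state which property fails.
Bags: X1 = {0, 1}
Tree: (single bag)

A tree decomposition must satisfy three properties: every vertex lies in some bag; for every edge, both endpoints lie together in some bag; and for every vertex, the bags containing it form a connected subtree. Here vertex 2 appears in no bag, so the decomposition is invalid.

No — vertex 2 appears in no bag.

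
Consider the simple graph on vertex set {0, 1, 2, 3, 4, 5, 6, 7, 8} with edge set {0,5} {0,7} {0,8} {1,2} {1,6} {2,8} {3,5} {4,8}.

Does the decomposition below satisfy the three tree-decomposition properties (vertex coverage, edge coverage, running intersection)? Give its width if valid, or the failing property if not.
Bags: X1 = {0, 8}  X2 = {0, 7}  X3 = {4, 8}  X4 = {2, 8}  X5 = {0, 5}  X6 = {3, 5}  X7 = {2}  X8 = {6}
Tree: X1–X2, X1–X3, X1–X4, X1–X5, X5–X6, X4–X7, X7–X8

A tree decomposition must satisfy three properties: every vertex lies in some bag; for every edge, both endpoints lie together in some bag; and for every vertex, the bags containing it form a connected subtree. Here vertex 1 appears in no bag, so the decomposition is invalid.

No — vertex 1 appears in no bag.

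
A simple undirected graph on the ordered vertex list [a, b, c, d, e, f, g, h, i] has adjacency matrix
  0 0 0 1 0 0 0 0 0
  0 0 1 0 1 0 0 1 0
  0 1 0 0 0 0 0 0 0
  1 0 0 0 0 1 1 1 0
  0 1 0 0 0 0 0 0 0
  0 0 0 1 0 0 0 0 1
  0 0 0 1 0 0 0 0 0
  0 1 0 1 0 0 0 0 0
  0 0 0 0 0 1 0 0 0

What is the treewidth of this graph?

1

A width-1 tree decomposition is:
Bags: B1 = {d, h}  B2 = {b, h}  B3 = {d, f}  B4 = {f, i}  B5 = {b, c}  B6 = {a, d}  B7 = {b, e}  B8 = {d, g}
Tree: B1–B2, B1–B3, B3–B4, B2–B5, B1–B6, B5–B7, B1–B8
The largest bag has 2 vertices, giving width 1; this decomposition certifies tw(G) ≤ 1. Any graph with an edge has treewidth ≥ 1, and G has the edge d–h. The upper and lower bounds meet at 1, so that is the treewidth.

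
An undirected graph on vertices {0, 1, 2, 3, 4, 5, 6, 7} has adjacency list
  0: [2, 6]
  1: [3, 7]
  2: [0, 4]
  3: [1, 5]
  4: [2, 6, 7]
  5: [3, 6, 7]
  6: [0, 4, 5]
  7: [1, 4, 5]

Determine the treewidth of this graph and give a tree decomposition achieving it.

The largest bag has 3 vertices, giving width 2; this decomposition certifies tw(G) ≤ 2. Since 2–0–6–4–2 is a cycle in G, G is not acyclic. Forests are exactly the graphs of treewidth ≤ 1, so tw(G) ≥ 2. Combining the bounds, tw(G) = 2.

Treewidth 2.
Bags: B1 = {0, 2, 4}  B2 = {0, 4, 6}  B3 = {4, 6, 7}  B4 = {5, 6, 7}  B5 = {1, 5, 7}  B6 = {1, 3, 5}
Tree: B1–B2, B2–B3, B3–B4, B4–B5, B5–B6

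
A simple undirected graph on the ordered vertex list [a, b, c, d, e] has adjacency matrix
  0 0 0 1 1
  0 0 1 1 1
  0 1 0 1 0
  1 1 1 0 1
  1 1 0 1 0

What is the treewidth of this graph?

A width-2 tree decomposition is:
Bags: B1 = {a, d, e}  B2 = {b, d, e}  B3 = {b, c, d}
Tree: B1–B2, B2–B3
Each bag holds 3 vertices, so the decomposition has width 2, which upper-bounds the treewidth. On the other hand G contains the 3-clique {a, d, e}. A clique must lie in a single bag of any decomposition, so no decomposition can have width below 2. Combining the bounds, tw(G) = 2.

2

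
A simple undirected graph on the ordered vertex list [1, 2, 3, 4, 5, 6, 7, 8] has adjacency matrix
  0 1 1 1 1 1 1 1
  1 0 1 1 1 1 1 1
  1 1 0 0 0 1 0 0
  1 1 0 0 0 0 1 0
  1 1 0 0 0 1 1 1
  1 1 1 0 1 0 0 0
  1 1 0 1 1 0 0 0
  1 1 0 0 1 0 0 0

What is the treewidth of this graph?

A width-3 tree decomposition is:
Bags: B1 = {1, 2, 4, 7}  B2 = {1, 2, 5, 7}  B3 = {1, 2, 5, 6}  B4 = {1, 2, 3, 6}  B5 = {1, 2, 5, 8}
Tree: B1–B2, B2–B3, B3–B4, B3–B5
Every bag has size at most 4, so the width is 4 − 1 = 3 and tw(G) ≤ 3. Conversely, {1, 2, 3, 6} is a clique of size 4, and the vertices of any clique must share a bag in every tree decomposition; so some bag has ≥ 4 vertices and tw(G) ≥ 3. Hence tw(G) = 3 exactly.

3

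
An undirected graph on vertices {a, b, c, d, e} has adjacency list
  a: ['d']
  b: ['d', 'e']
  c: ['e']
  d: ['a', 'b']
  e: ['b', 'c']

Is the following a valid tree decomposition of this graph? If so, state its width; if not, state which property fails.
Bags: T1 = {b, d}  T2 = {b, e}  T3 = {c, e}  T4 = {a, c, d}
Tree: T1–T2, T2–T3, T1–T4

A tree decomposition must satisfy three properties: every vertex lies in some bag; for every edge, both endpoints lie together in some bag; and for every vertex, the bags containing it form a connected subtree. Here bags containing vertex c are not connected in the tree, so the decomposition is invalid.

No — bags containing vertex c are not connected in the tree.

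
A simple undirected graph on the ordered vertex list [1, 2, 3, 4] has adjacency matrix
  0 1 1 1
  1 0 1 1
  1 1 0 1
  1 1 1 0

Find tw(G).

A width-3 tree decomposition is:
Bags: B1 = {1, 2, 3, 4}
Tree: (single bag)
A single bag containing all 4 vertices is trivially a valid decomposition of width 3. Conversely, {1, 2, 3, 4} is a clique of size 4, and the vertices of any clique must share a bag in every tree decomposition; so some bag has ≥ 4 vertices and tw(G) ≥ 3. The upper and lower bounds meet at 3, so that is the treewidth.

3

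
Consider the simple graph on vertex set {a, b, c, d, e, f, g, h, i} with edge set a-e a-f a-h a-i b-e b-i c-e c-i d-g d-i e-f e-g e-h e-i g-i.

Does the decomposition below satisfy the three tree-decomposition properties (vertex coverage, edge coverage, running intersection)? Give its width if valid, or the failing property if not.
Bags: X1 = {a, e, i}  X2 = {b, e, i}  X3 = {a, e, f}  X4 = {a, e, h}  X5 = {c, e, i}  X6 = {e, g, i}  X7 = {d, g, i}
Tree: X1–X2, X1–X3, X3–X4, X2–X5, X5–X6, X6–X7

Vertex coverage: the bags together contain {a, b, c, d, e, f, g, h, i}, the full vertex set. Edge coverage: each edge of G has both endpoints in at least one bag. Running intersection: for every vertex, the bags containing it form a connected subtree. All three properties hold, so this is a valid tree decomposition of width max|bag| − 1 = 2, and hence tw(G) ≤ 2.

Yes; width 2.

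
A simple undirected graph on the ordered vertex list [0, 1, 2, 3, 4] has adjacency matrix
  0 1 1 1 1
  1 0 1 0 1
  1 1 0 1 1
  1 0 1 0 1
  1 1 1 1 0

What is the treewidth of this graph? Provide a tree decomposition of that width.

Every bag has size at most 4, so the width is 4 − 1 = 3 and tw(G) ≤ 3. On the other hand G contains the 4-clique {0, 1, 2, 4}. A clique must lie in a single bag of any decomposition, so no decomposition can have width below 3. Combining the bounds, tw(G) = 3.

Treewidth 3.
One such decomposition:
Bags: B1 = {0, 1, 2, 4}  B2 = {0, 2, 3, 4}
Tree: B1–B2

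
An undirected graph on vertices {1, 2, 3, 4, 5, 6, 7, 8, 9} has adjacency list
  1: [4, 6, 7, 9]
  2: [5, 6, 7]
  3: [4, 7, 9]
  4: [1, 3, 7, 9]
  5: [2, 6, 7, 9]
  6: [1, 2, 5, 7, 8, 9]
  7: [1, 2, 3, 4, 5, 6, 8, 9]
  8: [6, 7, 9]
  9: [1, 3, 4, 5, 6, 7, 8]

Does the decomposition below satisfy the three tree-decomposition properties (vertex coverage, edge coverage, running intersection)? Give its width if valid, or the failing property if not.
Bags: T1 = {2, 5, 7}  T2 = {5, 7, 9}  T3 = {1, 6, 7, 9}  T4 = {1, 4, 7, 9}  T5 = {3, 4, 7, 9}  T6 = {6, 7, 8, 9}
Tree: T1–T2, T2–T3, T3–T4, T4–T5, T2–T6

No — edge (6,2) lies in no bag.

A tree decomposition must satisfy three properties: every vertex lies in some bag; for every edge, both endpoints lie together in some bag; and for every vertex, the bags containing it form a connected subtree. Here edge (6,2) lies in no bag, so the decomposition is invalid.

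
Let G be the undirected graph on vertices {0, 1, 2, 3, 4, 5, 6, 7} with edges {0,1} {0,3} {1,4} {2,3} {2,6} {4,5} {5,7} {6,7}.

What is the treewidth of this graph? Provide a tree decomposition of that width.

Each bag holds 3 vertices, so the decomposition has width 2, which upper-bounds the treewidth. The edges 3–2–6–7–5–4–1–0–3 form a cycle, so G is not a tree and its treewidth is at least 2. The upper and lower bounds meet at 2, so that is the treewidth.

Treewidth 2.
Bags: B1 = {2, 3, 6}  B2 = {3, 6, 7}  B3 = {3, 5, 7}  B4 = {3, 4, 5}  B5 = {1, 3, 4}  B6 = {0, 1, 3}
Tree: B1–B2, B2–B3, B3–B4, B4–B5, B5–B6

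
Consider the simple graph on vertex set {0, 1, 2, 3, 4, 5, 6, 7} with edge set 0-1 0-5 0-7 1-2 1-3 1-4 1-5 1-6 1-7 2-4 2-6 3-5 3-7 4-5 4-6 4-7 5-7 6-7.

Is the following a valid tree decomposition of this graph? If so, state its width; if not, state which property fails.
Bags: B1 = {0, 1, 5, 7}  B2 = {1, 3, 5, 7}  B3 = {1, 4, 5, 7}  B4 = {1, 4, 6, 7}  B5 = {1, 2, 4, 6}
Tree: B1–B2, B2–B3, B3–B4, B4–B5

Checking the three conditions: (i) the bags cover all of {0, 1, 2, 3, 4, 5, 6, 7}; (ii) for each edge, some bag contains both endpoints; (iii) the bags containing any fixed vertex form a subtree. All hold, so the decomposition is valid with width 4 − 1 = 3.

Yes; width 3.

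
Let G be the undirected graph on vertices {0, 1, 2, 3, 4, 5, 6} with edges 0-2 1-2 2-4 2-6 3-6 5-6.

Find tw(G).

A width-1 tree decomposition is:
Bags: B1 = {2, 6}  B2 = {1, 2}  B3 = {3, 6}  B4 = {5, 6}  B5 = {0, 2}  B6 = {2, 4}
Tree: B1–B2, B1–B3, B1–B4, B2–B5, B1–B6
The largest bag has 2 vertices, giving width 1; this decomposition certifies tw(G) ≤ 1. G has an edge, so its treewidth is at least 1. The upper and lower bounds meet at 1, so that is the treewidth.

1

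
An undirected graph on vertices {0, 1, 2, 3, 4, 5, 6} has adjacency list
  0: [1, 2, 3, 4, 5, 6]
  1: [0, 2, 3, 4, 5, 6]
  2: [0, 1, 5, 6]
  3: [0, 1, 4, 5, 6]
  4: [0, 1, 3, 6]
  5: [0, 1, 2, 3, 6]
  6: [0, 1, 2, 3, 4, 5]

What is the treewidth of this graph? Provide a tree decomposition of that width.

Treewidth 4.
One such decomposition:
Bags: B1 = {0, 1, 3, 5, 6}  B2 = {0, 1, 2, 5, 6}  B3 = {0, 1, 3, 4, 6}
Tree: B1–B2, B1–B3

Each bag holds 5 vertices, so the decomposition has width 4, which upper-bounds the treewidth. Conversely, {0, 1, 2, 5, 6} is a clique of size 5, and the vertices of any clique must share a bag in every tree decomposition; so some bag has ≥ 5 vertices and tw(G) ≥ 4. Combining the bounds, tw(G) = 4.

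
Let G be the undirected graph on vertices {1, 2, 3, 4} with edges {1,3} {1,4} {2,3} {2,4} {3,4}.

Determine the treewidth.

A width-2 tree decomposition is:
Bags: B1 = {1, 3, 4}  B2 = {2, 3, 4}
Tree: B1–B2
Every bag has size at most 3, so the width is 3 − 1 = 2 and tw(G) ≤ 2. On the other hand G contains the 3-clique {1, 3, 4}. A clique must lie in a single bag of any decomposition, so no decomposition can have width below 2. Therefore the treewidth is 2.

2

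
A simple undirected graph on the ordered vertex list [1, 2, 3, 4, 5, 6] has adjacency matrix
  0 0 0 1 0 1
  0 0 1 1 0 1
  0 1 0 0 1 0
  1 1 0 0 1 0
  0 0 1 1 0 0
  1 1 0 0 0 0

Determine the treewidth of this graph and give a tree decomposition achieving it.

Treewidth 2.
Bags: B1 = {1, 2, 6}  B2 = {1, 2, 4}  B3 = {2, 3, 4}  B4 = {3, 4, 5}
Tree: B1–B2, B2–B3, B3–B4

Each bag holds 3 vertices, so the decomposition has width 2, which upper-bounds the treewidth. Since 6–1–4–2–6 is a cycle in G, G is not acyclic. Forests are exactly the graphs of treewidth ≤ 1, so tw(G) ≥ 2. Therefore the treewidth is 2.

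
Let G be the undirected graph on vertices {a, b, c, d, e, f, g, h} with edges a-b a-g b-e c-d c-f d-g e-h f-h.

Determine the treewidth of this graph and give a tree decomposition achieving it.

Treewidth 2.
One such decomposition:
Bags: B1 = {a, d, g}  B2 = {a, c, d}  B3 = {a, c, f}  B4 = {a, f, h}  B5 = {a, e, h}  B6 = {a, b, e}
Tree: B1–B2, B2–B3, B3–B4, B4–B5, B5–B6

Every bag has size at most 3, so the width is 3 − 1 = 2 and tw(G) ≤ 2. Since a–g–d–c–f–h–e–b–a is a cycle in G, G is not acyclic. Forests are exactly the graphs of treewidth ≤ 1, so tw(G) ≥ 2. Combining the bounds, tw(G) = 2.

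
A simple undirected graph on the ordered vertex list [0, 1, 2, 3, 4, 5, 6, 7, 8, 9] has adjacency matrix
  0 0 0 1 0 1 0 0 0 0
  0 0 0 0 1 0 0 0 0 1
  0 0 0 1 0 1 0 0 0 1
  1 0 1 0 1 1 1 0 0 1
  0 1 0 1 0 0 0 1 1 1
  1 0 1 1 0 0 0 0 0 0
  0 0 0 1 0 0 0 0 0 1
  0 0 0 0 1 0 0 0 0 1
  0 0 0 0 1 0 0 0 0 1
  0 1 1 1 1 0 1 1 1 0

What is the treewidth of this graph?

A width-2 tree decomposition is:
Bags: B1 = {3, 4, 9}  B2 = {2, 3, 9}  B3 = {4, 7, 9}  B4 = {1, 4, 9}  B5 = {3, 6, 9}  B6 = {4, 8, 9}  B7 = {2, 3, 5}  B8 = {0, 3, 5}
Tree: B1–B2, B1–B3, B3–B4, B1–B5, B3–B6, B2–B7, B7–B8
Each bag holds 3 vertices, so the decomposition has width 2, which upper-bounds the treewidth. On the other hand G contains the 3-clique {0, 3, 5}. A clique must lie in a single bag of any decomposition, so no decomposition can have width below 2. Combining the bounds, tw(G) = 2.

2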